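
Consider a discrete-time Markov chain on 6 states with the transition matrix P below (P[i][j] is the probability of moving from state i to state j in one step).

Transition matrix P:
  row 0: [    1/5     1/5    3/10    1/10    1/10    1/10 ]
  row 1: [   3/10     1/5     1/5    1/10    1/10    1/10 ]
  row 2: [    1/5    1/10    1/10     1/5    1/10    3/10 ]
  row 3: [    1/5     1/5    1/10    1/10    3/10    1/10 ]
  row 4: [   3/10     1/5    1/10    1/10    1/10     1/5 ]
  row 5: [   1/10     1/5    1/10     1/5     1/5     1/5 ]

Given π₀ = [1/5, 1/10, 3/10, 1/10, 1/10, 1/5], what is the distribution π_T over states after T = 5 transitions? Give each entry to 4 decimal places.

π = [0.2164, 0.1838, 0.1617, 0.1325, 0.1427, 0.1629]

t=0: π = [0.2000, 0.1000, 0.3000, 0.1000, 0.1000, 0.2000]
t=1: π = [0.2000, 0.1700, 0.1500, 0.1500, 0.1400, 0.1900]
t=2: π = [0.2120, 0.1850, 0.1570, 0.1340, 0.1490, 0.1630]
t=3: π = [0.2171, 0.1843, 0.1609, 0.1320, 0.1431, 0.1626]
t=4: π = [0.2165, 0.1839, 0.1619, 0.1324, 0.1427, 0.1628]
t=5: π = [0.2164, 0.1838, 0.1617, 0.1325, 0.1427, 0.1629]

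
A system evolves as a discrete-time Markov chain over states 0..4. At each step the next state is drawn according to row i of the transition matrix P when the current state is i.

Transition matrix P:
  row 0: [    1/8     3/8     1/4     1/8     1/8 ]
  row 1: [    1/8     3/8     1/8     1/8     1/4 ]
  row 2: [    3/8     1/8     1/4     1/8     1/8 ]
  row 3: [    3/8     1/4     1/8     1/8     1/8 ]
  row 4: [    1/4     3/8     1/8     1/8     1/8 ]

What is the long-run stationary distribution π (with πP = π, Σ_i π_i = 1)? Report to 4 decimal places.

Balance equations π_j = Σ_i π_i·P[i][j]:
  π_0 = 1/8·π_0 + 1/8·π_1 + 3/8·π_2 + 3/8·π_3 + 1/4·π_4
  π_1 = 3/8·π_0 + 3/8·π_1 + 1/8·π_2 + 1/4·π_3 + 3/8·π_4
  π_2 = 1/4·π_0 + 1/8·π_1 + 1/4·π_2 + 1/8·π_3 + 1/8·π_4
  π_3 = 1/8·π_0 + 1/8·π_1 + 1/8·π_2 + 1/8·π_3 + 1/8·π_4
  normalize: π_0 + π_1 + π_2 + π_3 + π_4 = 1
Solving the linear system gives exactly π = [67/304, 6/19, 53/304, 1/8, 25/152].

π = [0.2204, 0.3158, 0.1743, 0.1250, 0.1645]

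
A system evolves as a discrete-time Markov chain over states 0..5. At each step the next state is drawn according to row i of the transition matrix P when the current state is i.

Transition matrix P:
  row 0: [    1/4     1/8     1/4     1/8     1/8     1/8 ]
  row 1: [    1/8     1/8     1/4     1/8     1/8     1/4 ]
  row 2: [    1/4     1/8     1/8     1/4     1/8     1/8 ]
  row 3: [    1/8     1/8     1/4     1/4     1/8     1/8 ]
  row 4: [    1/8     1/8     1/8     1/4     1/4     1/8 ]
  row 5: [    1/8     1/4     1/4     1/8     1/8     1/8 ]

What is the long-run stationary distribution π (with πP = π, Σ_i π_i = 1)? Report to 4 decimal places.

π = [0.1723, 0.1429, 0.2063, 0.1927, 0.1429, 0.1429]

Balance equations π_j = Σ_i π_i·P[i][j]:
  π_0 = 1/4·π_0 + 1/8·π_1 + 1/4·π_2 + 1/8·π_3 + 1/8·π_4 + 1/8·π_5
  π_1 = 1/8·π_0 + 1/8·π_1 + 1/8·π_2 + 1/8·π_3 + 1/8·π_4 + 1/4·π_5
  π_2 = 1/4·π_0 + 1/4·π_1 + 1/8·π_2 + 1/4·π_3 + 1/8·π_4 + 1/4·π_5
  π_3 = 1/8·π_0 + 1/8·π_1 + 1/4·π_2 + 1/4·π_3 + 1/4·π_4 + 1/8·π_5
  π_4 = 1/8·π_0 + 1/8·π_1 + 1/8·π_2 + 1/8·π_3 + 1/4·π_4 + 1/8·π_5
  normalize: π_0 + π_1 + π_2 + π_3 + π_4 + π_5 = 1
Solving the linear system gives exactly π = [76/441, 1/7, 13/63, 85/441, 1/7, 1/7].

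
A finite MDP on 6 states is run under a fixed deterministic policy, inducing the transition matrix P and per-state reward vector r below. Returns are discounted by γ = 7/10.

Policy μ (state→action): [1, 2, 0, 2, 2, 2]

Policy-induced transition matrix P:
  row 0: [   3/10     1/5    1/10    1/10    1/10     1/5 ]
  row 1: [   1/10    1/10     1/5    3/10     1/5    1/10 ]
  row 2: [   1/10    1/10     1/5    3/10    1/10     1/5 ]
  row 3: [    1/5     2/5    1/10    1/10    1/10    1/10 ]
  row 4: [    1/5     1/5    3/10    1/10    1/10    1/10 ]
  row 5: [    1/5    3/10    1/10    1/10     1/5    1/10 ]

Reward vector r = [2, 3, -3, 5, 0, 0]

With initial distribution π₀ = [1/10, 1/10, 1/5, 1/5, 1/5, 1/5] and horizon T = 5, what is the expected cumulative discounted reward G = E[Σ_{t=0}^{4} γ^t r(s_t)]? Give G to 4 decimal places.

t=0: π = [0.1000, 0.1000, 0.2000, 0.2000, 0.2000, 0.2000], E[r] = 0.9000, γ^t·E[r] = 0.900000, running G = 0.900000
t=1: π = [0.1800, 0.2300, 0.1700, 0.1600, 0.1300, 0.1300], E[r] = 1.3400, γ^t·E[r] = 0.938000, running G = 1.838000
t=2: π = [0.1780, 0.2050, 0.1660, 0.1800, 0.1360, 0.1350], E[r] = 1.3730, γ^t·E[r] = 0.672770, running G = 2.510770
t=3: π = [0.1807, 0.2124, 0.1643, 0.1742, 0.1340, 0.1344], E[r] = 1.3767, γ^t·E[r] = 0.472208, running G = 2.982978
t=4: π = [0.1804, 0.2106, 0.1645, 0.1753, 0.1347, 0.1345], E[r] = 1.3759, γ^t·E[r] = 0.330358, running G = 3.313336

G = 3.3133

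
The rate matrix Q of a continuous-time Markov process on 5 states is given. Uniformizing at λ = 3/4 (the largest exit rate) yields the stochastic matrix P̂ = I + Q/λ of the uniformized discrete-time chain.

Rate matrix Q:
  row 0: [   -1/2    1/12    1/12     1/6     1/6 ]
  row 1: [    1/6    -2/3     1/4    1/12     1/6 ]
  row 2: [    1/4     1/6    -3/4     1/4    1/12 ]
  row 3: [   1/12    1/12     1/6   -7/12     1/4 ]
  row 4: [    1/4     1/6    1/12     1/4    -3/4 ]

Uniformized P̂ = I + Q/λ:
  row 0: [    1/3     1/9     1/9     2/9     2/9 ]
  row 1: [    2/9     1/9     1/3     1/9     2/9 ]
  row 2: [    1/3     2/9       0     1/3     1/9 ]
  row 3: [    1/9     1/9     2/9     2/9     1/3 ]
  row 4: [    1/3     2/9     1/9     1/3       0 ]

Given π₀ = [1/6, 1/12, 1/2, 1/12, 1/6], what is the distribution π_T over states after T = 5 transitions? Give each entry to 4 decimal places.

t=0: π = [0.1667, 0.0833, 0.5000, 0.0833, 0.1667]
t=1: π = [0.3056, 0.1852, 0.0833, 0.2870, 0.1389]
t=2: π = [0.2490, 0.1358, 0.1749, 0.2263, 0.2140]
t=3: π = [0.2679, 0.1543, 0.1470, 0.2503, 0.1804]
t=4: π = [0.2606, 0.1475, 0.1569, 0.2415, 0.1936]
t=5: π = [0.2633, 0.1501, 0.1533, 0.2448, 0.1886]

π = [0.2633, 0.1501, 0.1533, 0.2448, 0.1886]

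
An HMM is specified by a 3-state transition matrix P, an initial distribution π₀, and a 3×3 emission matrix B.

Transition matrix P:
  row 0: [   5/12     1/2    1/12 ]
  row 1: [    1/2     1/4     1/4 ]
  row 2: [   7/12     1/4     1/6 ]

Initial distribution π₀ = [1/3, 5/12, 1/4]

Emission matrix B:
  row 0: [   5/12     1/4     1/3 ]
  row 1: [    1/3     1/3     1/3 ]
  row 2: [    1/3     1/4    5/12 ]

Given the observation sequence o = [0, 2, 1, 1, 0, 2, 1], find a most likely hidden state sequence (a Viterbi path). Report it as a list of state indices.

t=0: δ = [1.389e-01, 1.389e-01, 8.333e-02]  (obs o_0=0)
t=1: δ = [2.315e-02, 2.315e-02, 1.447e-02]  ψ = [1, 0, 1]  (obs o_1=2)
t=2: δ = [2.894e-03, 3.858e-03, 1.447e-03]  ψ = [1, 0, 1]  (obs o_2=1)
t=3: δ = [4.823e-04, 4.823e-04, 2.411e-04]  ψ = [1, 0, 1]  (obs o_3=1)
t=4: δ = [1.005e-04, 8.038e-05, 4.019e-05]  ψ = [1, 0, 1]  (obs o_4=0)
t=5: δ = [1.395e-05, 1.674e-05, 8.372e-06]  ψ = [0, 0, 1]  (obs o_5=2)
t=6: δ = [2.093e-06, 2.326e-06, 1.047e-06]  ψ = [1, 0, 1]  (obs o_6=1)
backtrack: best end state = 1; path = [0, 1, 0, 1, 0, 0, 1]

path = [0, 1, 0, 1, 0, 0, 1]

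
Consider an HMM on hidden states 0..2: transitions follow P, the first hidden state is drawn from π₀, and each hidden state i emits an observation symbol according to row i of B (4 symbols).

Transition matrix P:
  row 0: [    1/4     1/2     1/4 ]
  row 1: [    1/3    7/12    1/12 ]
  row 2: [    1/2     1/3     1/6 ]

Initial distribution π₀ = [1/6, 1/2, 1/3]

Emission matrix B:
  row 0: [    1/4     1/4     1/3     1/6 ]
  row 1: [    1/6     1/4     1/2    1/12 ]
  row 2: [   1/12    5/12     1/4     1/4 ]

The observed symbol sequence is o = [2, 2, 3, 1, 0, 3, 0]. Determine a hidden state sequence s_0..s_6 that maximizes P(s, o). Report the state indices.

path = [1, 1, 0, 2, 0, 2, 0]

t=0: δ = [5.556e-02, 2.500e-01, 8.333e-02]  (obs o_0=2)
t=1: δ = [2.778e-02, 7.292e-02, 5.208e-03]  ψ = [1, 1, 1]  (obs o_1=2)
t=2: δ = [4.051e-03, 3.545e-03, 1.736e-03]  ψ = [1, 1, 0]  (obs o_2=3)
t=3: δ = [2.954e-04, 5.169e-04, 4.220e-04]  ψ = [1, 1, 0]  (obs o_3=1)
t=4: δ = [5.275e-05, 5.026e-05, 6.154e-06]  ψ = [2, 1, 0]  (obs o_4=0)
t=5: δ = [2.792e-06, 2.443e-06, 3.297e-06]  ψ = [1, 1, 0]  (obs o_5=3)
t=6: δ = [4.121e-07, 2.375e-07, 5.817e-08]  ψ = [2, 1, 0]  (obs o_6=0)
backtrack: best end state = 0; path = [1, 1, 0, 2, 0, 2, 0]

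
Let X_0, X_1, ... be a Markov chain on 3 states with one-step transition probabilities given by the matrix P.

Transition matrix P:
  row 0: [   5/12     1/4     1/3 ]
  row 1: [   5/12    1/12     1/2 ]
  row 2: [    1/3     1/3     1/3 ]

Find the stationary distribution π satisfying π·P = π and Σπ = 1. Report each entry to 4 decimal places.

π = [0.3855, 0.2410, 0.3735]

Balance equations π_j = Σ_i π_i·P[i][j]:
  π_0 = 5/12·π_0 + 5/12·π_1 + 1/3·π_2
  π_1 = 1/4·π_0 + 1/12·π_1 + 1/3·π_2
  normalize: π_0 + π_1 + π_2 = 1
Solving the linear system gives exactly π = [32/83, 20/83, 31/83].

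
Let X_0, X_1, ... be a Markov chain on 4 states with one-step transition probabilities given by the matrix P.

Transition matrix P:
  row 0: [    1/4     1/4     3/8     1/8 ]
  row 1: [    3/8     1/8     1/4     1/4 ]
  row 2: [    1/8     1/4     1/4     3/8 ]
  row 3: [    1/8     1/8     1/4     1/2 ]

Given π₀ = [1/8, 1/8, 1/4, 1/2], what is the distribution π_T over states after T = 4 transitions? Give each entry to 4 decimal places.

t=0: π = [0.1250, 0.1250, 0.2500, 0.5000]
t=1: π = [0.1719, 0.1719, 0.2656, 0.3906]
t=2: π = [0.1895, 0.1797, 0.2715, 0.3594]
t=3: π = [0.1936, 0.1826, 0.2737, 0.3501]
t=4: π = [0.1949, 0.1834, 0.2742, 0.3475]

π = [0.1949, 0.1834, 0.2742, 0.3475]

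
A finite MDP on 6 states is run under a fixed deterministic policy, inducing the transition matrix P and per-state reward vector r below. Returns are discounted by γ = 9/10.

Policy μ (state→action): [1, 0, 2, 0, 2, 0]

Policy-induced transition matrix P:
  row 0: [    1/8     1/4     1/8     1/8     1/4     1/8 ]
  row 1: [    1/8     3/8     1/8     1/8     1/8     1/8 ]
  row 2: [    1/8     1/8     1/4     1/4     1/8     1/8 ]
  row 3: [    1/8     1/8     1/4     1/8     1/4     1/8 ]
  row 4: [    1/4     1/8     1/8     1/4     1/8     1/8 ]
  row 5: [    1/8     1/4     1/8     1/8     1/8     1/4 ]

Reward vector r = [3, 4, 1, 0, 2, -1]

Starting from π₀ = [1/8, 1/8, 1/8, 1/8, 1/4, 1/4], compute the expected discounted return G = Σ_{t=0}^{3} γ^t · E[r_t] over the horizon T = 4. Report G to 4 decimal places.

t=0: π = [0.1250, 0.1250, 0.1250, 0.1250, 0.2500, 0.2500], E[r] = 1.2500, γ^t·E[r] = 1.250000, running G = 1.250000
t=1: π = [0.1563, 0.2031, 0.1563, 0.1719, 0.1563, 0.1563], E[r] = 1.5938, γ^t·E[r] = 1.434375, running G = 2.684375
t=2: π = [0.1445, 0.2148, 0.1660, 0.1641, 0.1660, 0.1445], E[r] = 1.6465, γ^t·E[r] = 1.333652, running G = 4.018027
t=3: π = [0.1458, 0.2148, 0.1663, 0.1665, 0.1636, 0.1431], E[r] = 1.6470, γ^t·E[r] = 1.200643, running G = 5.218670

G = 5.2187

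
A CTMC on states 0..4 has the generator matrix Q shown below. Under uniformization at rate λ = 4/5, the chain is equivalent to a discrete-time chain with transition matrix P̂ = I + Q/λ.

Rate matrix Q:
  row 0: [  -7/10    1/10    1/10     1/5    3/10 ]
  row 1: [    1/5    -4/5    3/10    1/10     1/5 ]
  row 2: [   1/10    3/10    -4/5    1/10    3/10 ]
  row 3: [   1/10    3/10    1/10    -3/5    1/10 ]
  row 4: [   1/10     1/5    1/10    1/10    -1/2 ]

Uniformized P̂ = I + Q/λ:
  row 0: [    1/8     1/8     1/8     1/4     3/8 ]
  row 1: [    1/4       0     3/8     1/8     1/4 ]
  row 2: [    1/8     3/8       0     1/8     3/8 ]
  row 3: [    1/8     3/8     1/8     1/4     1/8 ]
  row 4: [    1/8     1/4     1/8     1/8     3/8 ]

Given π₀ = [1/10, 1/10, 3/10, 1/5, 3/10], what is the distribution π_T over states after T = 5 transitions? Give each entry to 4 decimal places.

π = [0.1519, 0.2179, 0.1586, 0.1647, 0.3070]

t=0: π = [0.1000, 0.1000, 0.3000, 0.2000, 0.3000]
t=1: π = [0.1375, 0.2750, 0.1125, 0.1625, 0.3125]
t=2: π = [0.1594, 0.1984, 0.1797, 0.1625, 0.3000]
t=3: π = [0.1498, 0.2232, 0.1521, 0.1652, 0.3096]
t=4: π = [0.1529, 0.2151, 0.1618, 0.1644, 0.3058]
t=5: π = [0.1519, 0.2179, 0.1586, 0.1647, 0.3070]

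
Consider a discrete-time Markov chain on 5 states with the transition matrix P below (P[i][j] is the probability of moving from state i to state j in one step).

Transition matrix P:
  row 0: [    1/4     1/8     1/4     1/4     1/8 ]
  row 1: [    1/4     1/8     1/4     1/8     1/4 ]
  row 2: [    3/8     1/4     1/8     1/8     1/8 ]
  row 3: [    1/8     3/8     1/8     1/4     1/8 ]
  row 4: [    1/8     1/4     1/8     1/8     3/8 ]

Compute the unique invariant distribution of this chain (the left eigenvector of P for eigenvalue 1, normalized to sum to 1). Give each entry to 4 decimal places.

Balance equations π_j = Σ_i π_i·P[i][j]:
  π_0 = 1/4·π_0 + 1/4·π_1 + 3/8·π_2 + 1/8·π_3 + 1/8·π_4
  π_1 = 1/8·π_0 + 1/8·π_1 + 1/4·π_2 + 3/8·π_3 + 1/4·π_4
  π_2 = 1/4·π_0 + 1/4·π_1 + 1/8·π_2 + 1/8·π_3 + 1/8·π_4
  π_3 = 1/4·π_0 + 1/8·π_1 + 1/8·π_2 + 1/4·π_3 + 1/8·π_4
  normalize: π_0 + π_1 + π_2 + π_3 + π_4 = 1
Solving the linear system gives exactly π = [130/577, 125/577, 104/577, 101/577, 117/577].

π = [0.2253, 0.2166, 0.1802, 0.1750, 0.2028]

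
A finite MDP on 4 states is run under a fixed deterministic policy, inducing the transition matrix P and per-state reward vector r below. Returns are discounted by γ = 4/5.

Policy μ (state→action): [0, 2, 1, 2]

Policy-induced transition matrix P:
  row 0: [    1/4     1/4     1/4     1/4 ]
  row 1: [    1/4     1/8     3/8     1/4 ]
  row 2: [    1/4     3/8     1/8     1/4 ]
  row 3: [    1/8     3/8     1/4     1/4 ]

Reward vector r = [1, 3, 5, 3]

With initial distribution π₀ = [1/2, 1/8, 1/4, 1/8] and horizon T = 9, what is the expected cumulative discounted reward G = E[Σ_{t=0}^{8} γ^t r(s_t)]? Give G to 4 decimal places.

t=0: π = [0.5000, 0.1250, 0.2500, 0.1250], E[r] = 2.5000, γ^t·E[r] = 2.500000, running G = 2.500000
t=1: π = [0.2344, 0.2813, 0.2344, 0.2500], E[r] = 3.0000, γ^t·E[r] = 2.400000, running G = 4.900000
t=2: π = [0.2188, 0.2754, 0.2559, 0.2500], E[r] = 3.0742, γ^t·E[r] = 1.967500, running G = 6.867500
t=3: π = [0.2188, 0.2788, 0.2524, 0.2500], E[r] = 3.0674, γ^t·E[r] = 1.570500, running G = 8.438000
t=4: π = [0.2188, 0.2780, 0.2533, 0.2500], E[r] = 3.0691, γ^t·E[r] = 1.257100, running G = 9.695100
t=5: π = [0.2188, 0.2782, 0.2531, 0.2500], E[r] = 3.0687, γ^t·E[r] = 1.005540, running G = 10.700640
t=6: π = [0.2188, 0.2781, 0.2531, 0.2500], E[r] = 3.0688, γ^t·E[r] = 0.804460, running G = 11.505100
t=7: π = [0.2188, 0.2781, 0.2531, 0.2500], E[r] = 3.0687, γ^t·E[r] = 0.643562, running G = 12.148662
t=8: π = [0.2188, 0.2781, 0.2531, 0.2500], E[r] = 3.0688, γ^t·E[r] = 0.514851, running G = 12.663513

G = 12.6635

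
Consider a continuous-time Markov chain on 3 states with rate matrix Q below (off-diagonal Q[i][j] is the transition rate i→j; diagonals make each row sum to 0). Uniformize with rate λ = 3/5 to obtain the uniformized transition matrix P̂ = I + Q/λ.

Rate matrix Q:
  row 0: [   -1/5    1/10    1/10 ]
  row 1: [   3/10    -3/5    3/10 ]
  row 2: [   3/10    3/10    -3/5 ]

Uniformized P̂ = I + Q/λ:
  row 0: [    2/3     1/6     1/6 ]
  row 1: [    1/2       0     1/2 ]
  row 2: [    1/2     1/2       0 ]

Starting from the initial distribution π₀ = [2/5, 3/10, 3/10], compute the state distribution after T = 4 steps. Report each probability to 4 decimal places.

t=0: π = [0.4000, 0.3000, 0.3000]
t=1: π = [0.5667, 0.2167, 0.2167]
t=2: π = [0.5944, 0.2028, 0.2028]
t=3: π = [0.5991, 0.2005, 0.2005]
t=4: π = [0.5998, 0.2001, 0.2001]

π = [0.5998, 0.2001, 0.2001]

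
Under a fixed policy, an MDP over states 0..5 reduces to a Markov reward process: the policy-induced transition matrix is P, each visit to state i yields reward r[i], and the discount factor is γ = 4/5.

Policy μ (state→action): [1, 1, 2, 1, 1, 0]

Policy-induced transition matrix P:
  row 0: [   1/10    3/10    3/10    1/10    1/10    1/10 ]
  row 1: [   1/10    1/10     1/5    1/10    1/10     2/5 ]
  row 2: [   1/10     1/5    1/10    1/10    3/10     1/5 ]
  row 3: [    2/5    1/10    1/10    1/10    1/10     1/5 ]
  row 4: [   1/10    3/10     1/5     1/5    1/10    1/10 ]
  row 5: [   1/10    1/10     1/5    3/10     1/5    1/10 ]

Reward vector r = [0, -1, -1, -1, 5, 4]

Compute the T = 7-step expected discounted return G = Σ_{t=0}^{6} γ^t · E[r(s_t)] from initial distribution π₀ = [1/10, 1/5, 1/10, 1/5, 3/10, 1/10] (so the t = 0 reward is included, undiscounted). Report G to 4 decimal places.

t=0: π = [0.1000, 0.2000, 0.1000, 0.2000, 0.3000, 0.1000], E[r] = 1.4000, γ^t·E[r] = 1.400000, running G = 1.400000
t=1: π = [0.1600, 0.1900, 0.1800, 0.1500, 0.1300, 0.1900], E[r] = 0.8900, γ^t·E[r] = 0.712000, running G = 2.112000
t=2: π = [0.1450, 0.1760, 0.1830, 0.1510, 0.1550, 0.1900], E[r] = 1.0250, γ^t·E[r] = 0.656000, running G = 2.768000
t=3: π = [0.1453, 0.1783, 0.1811, 0.1535, 0.1556, 0.1862], E[r] = 1.0099, γ^t·E[r] = 0.517069, running G = 3.285069
t=4: π = [0.1461, 0.1783, 0.1811, 0.1528, 0.1548, 0.1870], E[r] = 1.0098, γ^t·E[r] = 0.413630, running G = 3.698699
t=5: π = [0.1458, 0.1783, 0.1812, 0.1529, 0.1549, 0.1869], E[r] = 1.0097, γ^t·E[r] = 0.330847, running G = 4.029546
t=6: π = [0.1459, 0.1783, 0.1812, 0.1529, 0.1549, 0.1869], E[r] = 1.0099, γ^t·E[r] = 0.264745, running G = 4.294291

G = 4.2943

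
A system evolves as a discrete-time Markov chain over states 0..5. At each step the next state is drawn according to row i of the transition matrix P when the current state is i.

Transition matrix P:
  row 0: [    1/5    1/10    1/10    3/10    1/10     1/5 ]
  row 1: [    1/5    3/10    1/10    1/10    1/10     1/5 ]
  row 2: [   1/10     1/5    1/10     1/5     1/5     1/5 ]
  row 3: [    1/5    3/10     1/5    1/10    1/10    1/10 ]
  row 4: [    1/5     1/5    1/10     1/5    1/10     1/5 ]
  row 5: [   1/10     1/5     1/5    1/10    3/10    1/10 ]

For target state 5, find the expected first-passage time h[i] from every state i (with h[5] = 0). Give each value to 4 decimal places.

First-step conditioning: h[5] = 0; for i ≠ 5, h[i] = 1 + Σ_k P[i][k]·h[k].
  h[0] = 1 + 1/5·h[0] + 1/10·h[1] + 1/10·h[2] + 3/10·h[3] + 1/10·h[4]
  h[1] = 1 + 1/5·h[0] + 3/10·h[1] + 1/10·h[2] + 1/10·h[3] + 1/10·h[4]
  h[2] = 1 + 1/10·h[0] + 1/5·h[1] + 1/10·h[2] + 1/5·h[3] + 1/5·h[4]
  h[3] = 1 + 1/5·h[0] + 3/10·h[1] + 1/5·h[2] + 1/10·h[3] + 1/10·h[4]
  h[4] = 1 + 1/5·h[0] + 1/5·h[1] + 1/10·h[2] + 1/5·h[3] + 1/10·h[4]
Solving the 5×5 linear system over states ≠ 5 gives exactly h = [10110/1823, 9910/1823, 10000/1823, 10910/1823, 10010/1823, 0] (h[5] = 0 is the target).

h = [5.5458, 5.4361, 5.4855, 5.9846, 5.4909, 0.0000]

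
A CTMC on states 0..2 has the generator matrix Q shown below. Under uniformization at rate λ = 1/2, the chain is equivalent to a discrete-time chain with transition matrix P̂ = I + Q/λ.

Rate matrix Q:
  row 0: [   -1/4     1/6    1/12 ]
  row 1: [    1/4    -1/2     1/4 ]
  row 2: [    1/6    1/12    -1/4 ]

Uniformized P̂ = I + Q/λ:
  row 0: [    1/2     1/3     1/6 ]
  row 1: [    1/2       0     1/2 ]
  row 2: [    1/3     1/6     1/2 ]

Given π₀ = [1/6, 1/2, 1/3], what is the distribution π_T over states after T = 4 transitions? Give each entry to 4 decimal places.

π = [0.4403, 0.2068, 0.3529]

t=0: π = [0.1667, 0.5000, 0.3333]
t=1: π = [0.4444, 0.1111, 0.4444]
t=2: π = [0.4259, 0.2222, 0.3519]
t=3: π = [0.4414, 0.2006, 0.3580]
t=4: π = [0.4403, 0.2068, 0.3529]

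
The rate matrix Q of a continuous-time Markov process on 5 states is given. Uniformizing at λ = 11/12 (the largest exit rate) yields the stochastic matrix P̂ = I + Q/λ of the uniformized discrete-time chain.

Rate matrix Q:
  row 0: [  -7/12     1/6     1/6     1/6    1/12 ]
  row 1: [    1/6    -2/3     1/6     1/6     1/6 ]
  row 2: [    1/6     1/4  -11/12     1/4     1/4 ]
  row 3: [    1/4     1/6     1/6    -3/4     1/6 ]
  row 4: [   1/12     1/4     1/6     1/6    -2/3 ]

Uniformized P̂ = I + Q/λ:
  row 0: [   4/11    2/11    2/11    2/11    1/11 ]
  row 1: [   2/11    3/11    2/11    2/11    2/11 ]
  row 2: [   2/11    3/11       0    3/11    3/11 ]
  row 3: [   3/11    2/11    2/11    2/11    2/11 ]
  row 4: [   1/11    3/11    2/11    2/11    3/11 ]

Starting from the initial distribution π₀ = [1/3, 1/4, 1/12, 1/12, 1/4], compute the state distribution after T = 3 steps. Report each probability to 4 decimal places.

π = [0.2229, 0.2345, 0.1543, 0.1956, 0.1928]

t=0: π = [0.3333, 0.2500, 0.0833, 0.0833, 0.2500]
t=1: π = [0.2273, 0.2348, 0.1667, 0.1894, 0.1818]
t=2: π = [0.2238, 0.2348, 0.1515, 0.1970, 0.1928]
t=3: π = [0.2229, 0.2345, 0.1543, 0.1956, 0.1928]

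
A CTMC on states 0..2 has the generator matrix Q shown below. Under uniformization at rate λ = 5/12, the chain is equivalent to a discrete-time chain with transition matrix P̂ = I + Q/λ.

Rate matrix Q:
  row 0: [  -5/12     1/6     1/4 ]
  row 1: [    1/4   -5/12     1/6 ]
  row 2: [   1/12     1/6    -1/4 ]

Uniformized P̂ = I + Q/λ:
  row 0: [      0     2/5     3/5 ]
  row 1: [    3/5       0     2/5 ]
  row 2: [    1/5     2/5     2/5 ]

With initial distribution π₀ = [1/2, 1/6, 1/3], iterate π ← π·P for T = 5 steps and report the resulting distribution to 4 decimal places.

t=0: π = [0.5000, 0.1667, 0.3333]
t=1: π = [0.1667, 0.3333, 0.5000]
t=2: π = [0.3000, 0.2667, 0.4333]
t=3: π = [0.2467, 0.2933, 0.4600]
t=4: π = [0.2680, 0.2827, 0.4493]
t=5: π = [0.2595, 0.2869, 0.4536]

π = [0.2595, 0.2869, 0.4536]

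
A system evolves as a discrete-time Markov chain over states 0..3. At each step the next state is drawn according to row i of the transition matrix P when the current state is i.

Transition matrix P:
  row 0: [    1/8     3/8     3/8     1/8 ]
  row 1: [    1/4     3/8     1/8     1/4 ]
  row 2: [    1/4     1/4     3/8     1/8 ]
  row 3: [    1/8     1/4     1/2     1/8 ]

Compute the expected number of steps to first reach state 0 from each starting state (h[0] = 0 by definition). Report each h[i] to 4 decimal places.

h = [0.0000, 4.4272, 4.3495, 4.8932]

First-step conditioning: h[0] = 0; for i ≠ 0, h[i] = 1 + Σ_k P[i][k]·h[k].
  h[1] = 1 + 3/8·h[1] + 1/8·h[2] + 1/4·h[3]
  h[2] = 1 + 1/4·h[1] + 3/8·h[2] + 1/8·h[3]
  h[3] = 1 + 1/4·h[1] + 1/2·h[2] + 1/8·h[3]
Solving the 3×3 linear system over states ≠ 0 gives exactly h = [0, 456/103, 448/103, 504/103] (h[0] = 0 is the target).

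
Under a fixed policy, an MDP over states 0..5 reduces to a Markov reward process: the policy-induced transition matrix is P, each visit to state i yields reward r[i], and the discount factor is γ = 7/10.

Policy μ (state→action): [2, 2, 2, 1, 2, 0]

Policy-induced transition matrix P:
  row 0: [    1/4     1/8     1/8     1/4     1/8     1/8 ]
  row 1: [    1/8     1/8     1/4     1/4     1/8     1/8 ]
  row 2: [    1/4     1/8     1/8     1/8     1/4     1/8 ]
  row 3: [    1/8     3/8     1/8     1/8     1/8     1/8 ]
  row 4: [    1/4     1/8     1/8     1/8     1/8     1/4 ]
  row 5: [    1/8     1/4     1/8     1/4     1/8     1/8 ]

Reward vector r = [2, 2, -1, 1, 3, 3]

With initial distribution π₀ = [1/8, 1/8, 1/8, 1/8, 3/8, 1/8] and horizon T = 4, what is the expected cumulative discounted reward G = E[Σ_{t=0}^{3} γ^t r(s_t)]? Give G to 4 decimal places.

G = 4.5789

t=0: π = [0.1250, 0.1250, 0.1250, 0.1250, 0.3750, 0.1250], E[r] = 2.0000, γ^t·E[r] = 2.000000, running G = 2.000000
t=1: π = [0.2031, 0.1719, 0.1406, 0.1719, 0.1406, 0.1719], E[r] = 1.7188, γ^t·E[r] = 1.203125, running G = 3.203125
t=2: π = [0.1855, 0.1895, 0.1465, 0.1934, 0.1426, 0.1426], E[r] = 1.6523, γ^t·E[r] = 0.809648, running G = 4.012773
t=3: π = [0.1843, 0.1912, 0.1487, 0.1897, 0.1433, 0.1428], E[r] = 1.6504, γ^t·E[r] = 0.566084, running G = 4.578857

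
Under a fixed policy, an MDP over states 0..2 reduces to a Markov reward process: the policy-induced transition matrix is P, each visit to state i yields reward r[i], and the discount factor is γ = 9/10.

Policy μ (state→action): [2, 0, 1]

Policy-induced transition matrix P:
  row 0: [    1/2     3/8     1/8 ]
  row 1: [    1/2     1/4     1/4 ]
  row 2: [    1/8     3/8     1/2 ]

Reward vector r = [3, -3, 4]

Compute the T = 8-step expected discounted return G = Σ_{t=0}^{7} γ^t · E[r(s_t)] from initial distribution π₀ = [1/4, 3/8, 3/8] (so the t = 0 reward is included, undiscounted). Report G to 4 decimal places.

t=0: π = [0.2500, 0.3750, 0.3750], E[r] = 1.1250, γ^t·E[r] = 1.125000, running G = 1.125000
t=1: π = [0.3594, 0.3281, 0.3125], E[r] = 1.3438, γ^t·E[r] = 1.209375, running G = 2.334375
t=2: π = [0.3828, 0.3340, 0.2832], E[r] = 1.2793, γ^t·E[r] = 1.036230, running G = 3.370605
t=3: π = [0.3938, 0.3333, 0.2729], E[r] = 1.2734, γ^t·E[r] = 0.928336, running G = 4.298941
t=4: π = [0.3976, 0.3333, 0.2690], E[r] = 1.2690, γ^t·E[r] = 0.832559, running G = 5.131500
t=5: π = [0.3991, 0.3333, 0.2675], E[r] = 1.2676, γ^t·E[r] = 0.748479, running G = 5.879979
t=6: π = [0.3997, 0.3333, 0.2670], E[r] = 1.2670, γ^t·E[r] = 0.673334, running G = 6.553313
t=7: π = [0.3999, 0.3333, 0.2668], E[r] = 1.2668, γ^t·E[r] = 0.605902, running G = 7.159215

G = 7.1592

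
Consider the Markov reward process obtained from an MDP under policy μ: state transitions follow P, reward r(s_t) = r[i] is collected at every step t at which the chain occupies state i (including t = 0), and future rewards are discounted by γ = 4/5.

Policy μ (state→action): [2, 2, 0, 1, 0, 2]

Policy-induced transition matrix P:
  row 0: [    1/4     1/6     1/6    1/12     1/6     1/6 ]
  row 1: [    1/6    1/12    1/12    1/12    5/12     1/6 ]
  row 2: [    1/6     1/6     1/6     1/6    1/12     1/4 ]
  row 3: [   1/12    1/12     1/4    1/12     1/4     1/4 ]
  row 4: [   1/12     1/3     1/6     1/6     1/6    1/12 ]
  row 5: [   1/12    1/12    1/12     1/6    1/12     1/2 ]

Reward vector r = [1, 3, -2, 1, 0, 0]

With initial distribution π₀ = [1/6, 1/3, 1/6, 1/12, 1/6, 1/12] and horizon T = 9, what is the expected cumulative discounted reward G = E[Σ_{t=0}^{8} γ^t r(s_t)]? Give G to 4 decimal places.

t=0: π = [0.1667, 0.3333, 0.1667, 0.0833, 0.1667, 0.0833], E[r] = 0.9167, γ^t·E[r] = 0.916667, running G = 0.916667
t=1: π = [0.1528, 0.1528, 0.1389, 0.1181, 0.2361, 0.2014], E[r] = 0.4514, γ^t·E[r] = 0.361111, running G = 1.277778
t=2: π = [0.1331, 0.1667, 0.1470, 0.1314, 0.1863, 0.2355], E[r] = 0.4705, γ^t·E[r] = 0.301111, running G = 1.578889
t=3: π = [0.1317, 0.1533, 0.1441, 0.1307, 0.1874, 0.2528], E[r] = 0.4340, γ^t·E[r] = 0.222198, running G = 1.801086
t=4: π = [0.1301, 0.1532, 0.1437, 0.1320, 0.1828, 0.2582], E[r] = 0.4341, γ^t·E[r] = 0.177822, running G = 1.978909
t=5: π = [0.1297, 0.1518, 0.1434, 0.1321, 0.1825, 0.2605], E[r] = 0.4306, γ^t·E[r] = 0.141093, running G = 2.120002
t=6: π = [0.1296, 0.1517, 0.1433, 0.1322, 0.1820, 0.2612], E[r] = 0.4303, γ^t·E[r] = 0.112792, running G = 2.232794
t=7: π = [0.1295, 0.1516, 0.1433, 0.1322, 0.1819, 0.2615], E[r] = 0.4299, γ^t·E[r] = 0.090153, running G = 2.322947
t=8: π = [0.1295, 0.1515, 0.1433, 0.1322, 0.1818, 0.2616], E[r] = 0.4298, γ^t·E[r] = 0.072111, running G = 2.395058

G = 2.3951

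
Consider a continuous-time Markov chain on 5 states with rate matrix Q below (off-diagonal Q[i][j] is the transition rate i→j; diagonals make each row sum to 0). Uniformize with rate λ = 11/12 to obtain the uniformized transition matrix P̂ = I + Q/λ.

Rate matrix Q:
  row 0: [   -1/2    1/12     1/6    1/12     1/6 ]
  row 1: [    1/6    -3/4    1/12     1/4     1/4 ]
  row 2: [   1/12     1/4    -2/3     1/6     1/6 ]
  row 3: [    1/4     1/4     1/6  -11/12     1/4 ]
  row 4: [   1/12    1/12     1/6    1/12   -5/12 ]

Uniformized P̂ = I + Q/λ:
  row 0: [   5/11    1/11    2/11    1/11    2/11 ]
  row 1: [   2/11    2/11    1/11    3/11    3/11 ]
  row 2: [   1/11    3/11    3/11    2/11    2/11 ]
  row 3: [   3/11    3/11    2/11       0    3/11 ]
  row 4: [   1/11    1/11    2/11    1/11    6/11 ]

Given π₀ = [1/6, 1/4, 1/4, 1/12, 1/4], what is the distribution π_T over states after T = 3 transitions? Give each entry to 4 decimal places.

t=0: π = [0.1667, 0.2500, 0.2500, 0.0833, 0.2500]
t=1: π = [0.1894, 0.1742, 0.1818, 0.1515, 0.3030]
t=2: π = [0.2032, 0.1674, 0.1825, 0.1253, 0.3216]
t=3: π = [0.2028, 0.1621, 0.1832, 0.1265, 0.3254]

π = [0.2028, 0.1621, 0.1832, 0.1265, 0.3254]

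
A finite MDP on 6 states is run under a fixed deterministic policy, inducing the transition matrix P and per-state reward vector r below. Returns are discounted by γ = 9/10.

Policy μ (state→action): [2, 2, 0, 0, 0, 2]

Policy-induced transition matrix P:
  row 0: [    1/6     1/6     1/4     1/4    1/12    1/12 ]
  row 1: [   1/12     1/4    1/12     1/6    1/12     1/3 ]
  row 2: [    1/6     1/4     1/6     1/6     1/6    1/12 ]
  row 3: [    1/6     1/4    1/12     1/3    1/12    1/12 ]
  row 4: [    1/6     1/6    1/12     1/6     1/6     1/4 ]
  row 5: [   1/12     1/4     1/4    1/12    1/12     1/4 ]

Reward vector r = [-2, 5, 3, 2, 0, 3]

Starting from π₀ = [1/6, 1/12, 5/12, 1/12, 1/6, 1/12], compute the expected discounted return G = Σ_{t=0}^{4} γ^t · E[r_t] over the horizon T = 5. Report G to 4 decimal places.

G = 8.6339

t=0: π = [0.1667, 0.0833, 0.4167, 0.0833, 0.1667, 0.0833], E[r] = 1.7500, γ^t·E[r] = 1.750000, running G = 1.750000
t=1: π = [0.1528, 0.2222, 0.1597, 0.1875, 0.1319, 0.1458], E[r] = 2.0972, γ^t·E[r] = 1.887500, running G = 3.637500
t=2: π = [0.1360, 0.2263, 0.1464, 0.1985, 0.1076, 0.1852], E[r] = 2.2512, γ^t·E[r] = 1.823438, running G = 5.460938
t=3: π = [0.1324, 0.2297, 0.1491, 0.1957, 0.1045, 0.1887], E[r] = 2.2883, γ^t·E[r] = 1.668199, running G = 7.129137
t=4: π = [0.1318, 0.2303, 0.1493, 0.1946, 0.1045, 0.1896], E[r] = 2.2935, γ^t·E[r] = 1.504796, running G = 8.633933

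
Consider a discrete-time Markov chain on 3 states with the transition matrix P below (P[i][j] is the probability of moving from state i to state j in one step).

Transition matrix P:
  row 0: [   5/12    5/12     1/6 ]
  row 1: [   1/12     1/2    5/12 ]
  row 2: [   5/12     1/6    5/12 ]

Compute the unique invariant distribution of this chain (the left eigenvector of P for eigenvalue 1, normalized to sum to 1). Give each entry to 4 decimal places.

Balance equations π_j = Σ_i π_i·P[i][j]:
  π_0 = 5/12·π_0 + 1/12·π_1 + 5/12·π_2
  π_1 = 5/12·π_0 + 1/2·π_1 + 1/6·π_2
  normalize: π_0 + π_1 + π_2 = 1
Solving the linear system gives exactly π = [8/27, 13/36, 37/108].

π = [0.2963, 0.3611, 0.3426]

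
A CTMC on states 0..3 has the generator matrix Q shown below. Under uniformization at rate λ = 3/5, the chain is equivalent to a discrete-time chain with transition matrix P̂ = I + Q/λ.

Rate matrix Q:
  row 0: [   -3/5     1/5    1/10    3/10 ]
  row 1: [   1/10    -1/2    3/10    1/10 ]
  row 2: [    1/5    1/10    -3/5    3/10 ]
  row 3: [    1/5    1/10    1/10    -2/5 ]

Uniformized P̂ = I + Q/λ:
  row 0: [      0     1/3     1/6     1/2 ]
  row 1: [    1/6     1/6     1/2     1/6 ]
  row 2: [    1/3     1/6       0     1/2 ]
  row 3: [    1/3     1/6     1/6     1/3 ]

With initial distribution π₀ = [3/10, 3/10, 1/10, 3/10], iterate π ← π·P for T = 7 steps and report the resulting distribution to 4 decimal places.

π = [0.2245, 0.2041, 0.2011, 0.3703]

t=0: π = [0.3000, 0.3000, 0.1000, 0.3000]
t=1: π = [0.1833, 0.2167, 0.2500, 0.3500]
t=2: π = [0.2361, 0.1972, 0.1972, 0.3694]
t=3: π = [0.2218, 0.2060, 0.1995, 0.3727]
t=4: π = [0.2251, 0.2036, 0.2021, 0.3692]
t=5: π = [0.2244, 0.2042, 0.2009, 0.3706]
t=6: π = [0.2245, 0.2041, 0.2012, 0.3702]
t=7: π = [0.2245, 0.2041, 0.2011, 0.3703]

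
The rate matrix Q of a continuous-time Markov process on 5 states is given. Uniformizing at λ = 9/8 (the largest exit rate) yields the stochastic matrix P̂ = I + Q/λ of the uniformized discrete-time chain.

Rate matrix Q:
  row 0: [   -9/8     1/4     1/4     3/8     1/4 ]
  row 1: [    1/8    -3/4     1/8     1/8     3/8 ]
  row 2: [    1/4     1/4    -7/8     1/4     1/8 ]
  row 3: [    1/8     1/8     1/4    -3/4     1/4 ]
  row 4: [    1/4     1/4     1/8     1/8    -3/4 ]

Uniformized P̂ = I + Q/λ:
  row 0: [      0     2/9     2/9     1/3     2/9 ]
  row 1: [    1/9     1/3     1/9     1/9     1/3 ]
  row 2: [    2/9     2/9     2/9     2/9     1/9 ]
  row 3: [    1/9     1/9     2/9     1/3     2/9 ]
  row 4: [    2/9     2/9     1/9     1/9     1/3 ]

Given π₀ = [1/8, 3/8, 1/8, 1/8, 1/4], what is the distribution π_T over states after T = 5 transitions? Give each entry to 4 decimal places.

π = [0.1426, 0.2242, 0.1687, 0.2075, 0.2571]

t=0: π = [0.1250, 0.3750, 0.1250, 0.1250, 0.2500]
t=1: π = [0.1389, 0.2500, 0.1528, 0.1806, 0.2778]
t=2: π = [0.1435, 0.2299, 0.1636, 0.1991, 0.2639]
t=3: π = [0.1427, 0.2257, 0.1674, 0.2054, 0.2589]
t=4: π = [0.1426, 0.2245, 0.1684, 0.2071, 0.2575]
t=5: π = [0.1426, 0.2242, 0.1687, 0.2075, 0.2571]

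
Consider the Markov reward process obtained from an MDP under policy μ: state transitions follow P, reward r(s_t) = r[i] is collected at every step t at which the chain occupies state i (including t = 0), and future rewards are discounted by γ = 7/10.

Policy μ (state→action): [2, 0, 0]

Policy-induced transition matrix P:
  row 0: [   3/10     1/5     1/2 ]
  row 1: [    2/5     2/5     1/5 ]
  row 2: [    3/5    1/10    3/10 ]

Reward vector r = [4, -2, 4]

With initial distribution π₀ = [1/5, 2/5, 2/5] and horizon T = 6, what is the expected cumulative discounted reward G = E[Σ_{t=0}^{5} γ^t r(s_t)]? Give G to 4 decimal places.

G = 6.7883

t=0: π = [0.2000, 0.4000, 0.4000], E[r] = 1.6000, γ^t·E[r] = 1.600000, running G = 1.600000
t=1: π = [0.4600, 0.2400, 0.3000], E[r] = 2.5600, γ^t·E[r] = 1.792000, running G = 3.392000
t=2: π = [0.4140, 0.2180, 0.3680], E[r] = 2.6920, γ^t·E[r] = 1.319080, running G = 4.711080
t=3: π = [0.4322, 0.2068, 0.3610], E[r] = 2.7592, γ^t·E[r] = 0.946406, running G = 5.657486
t=4: π = [0.4290, 0.2053, 0.3658], E[r] = 2.7684, γ^t·E[r] = 0.664702, running G = 6.322188
t=5: π = [0.4303, 0.2045, 0.3653], E[r] = 2.7731, γ^t·E[r] = 0.466082, running G = 6.788270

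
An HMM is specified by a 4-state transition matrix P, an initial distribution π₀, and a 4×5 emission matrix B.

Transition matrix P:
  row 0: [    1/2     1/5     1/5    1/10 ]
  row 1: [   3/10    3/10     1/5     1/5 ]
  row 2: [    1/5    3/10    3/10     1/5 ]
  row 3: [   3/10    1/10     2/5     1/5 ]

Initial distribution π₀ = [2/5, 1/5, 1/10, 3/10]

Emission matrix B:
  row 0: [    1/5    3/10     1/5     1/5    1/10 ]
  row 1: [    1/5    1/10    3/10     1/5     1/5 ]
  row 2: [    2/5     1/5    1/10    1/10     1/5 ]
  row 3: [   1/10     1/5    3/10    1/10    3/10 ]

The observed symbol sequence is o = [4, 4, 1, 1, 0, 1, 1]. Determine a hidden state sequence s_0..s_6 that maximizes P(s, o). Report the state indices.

path = [3, 3, 0, 0, 0, 0, 0]

t=0: δ = [4.000e-02, 4.000e-02, 2.000e-02, 9.000e-02]  (obs o_0=4)
t=1: δ = [2.700e-03, 2.400e-03, 7.200e-03, 5.400e-03]  ψ = [3, 1, 3, 3]  (obs o_1=4)
t=2: δ = [4.860e-04, 2.160e-04, 4.320e-04, 2.880e-04]  ψ = [3, 2, 2, 2]  (obs o_2=1)
t=3: δ = [7.290e-05, 1.296e-05, 2.592e-05, 1.728e-05]  ψ = [0, 2, 2, 2]  (obs o_3=1)
t=4: δ = [7.290e-06, 2.916e-06, 5.832e-06, 7.290e-07]  ψ = [0, 0, 0, 0]  (obs o_4=0)
t=5: δ = [1.093e-06, 1.750e-07, 3.499e-07, 2.333e-07]  ψ = [0, 2, 2, 2]  (obs o_5=1)
t=6: δ = [1.640e-07, 2.187e-08, 4.374e-08, 2.187e-08]  ψ = [0, 0, 0, 0]  (obs o_6=1)
backtrack: best end state = 0; path = [3, 3, 0, 0, 0, 0, 0]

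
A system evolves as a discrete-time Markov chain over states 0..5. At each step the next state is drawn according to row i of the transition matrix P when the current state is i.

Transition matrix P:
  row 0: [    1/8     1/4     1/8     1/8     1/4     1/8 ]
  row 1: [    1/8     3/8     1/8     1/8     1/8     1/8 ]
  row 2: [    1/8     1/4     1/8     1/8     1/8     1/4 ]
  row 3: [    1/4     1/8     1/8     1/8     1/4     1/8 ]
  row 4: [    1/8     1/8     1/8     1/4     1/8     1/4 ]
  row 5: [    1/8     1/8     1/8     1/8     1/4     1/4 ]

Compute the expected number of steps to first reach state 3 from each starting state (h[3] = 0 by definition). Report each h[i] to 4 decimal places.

First-step conditioning: h[3] = 0; for i ≠ 3, h[i] = 1 + Σ_k P[i][k]·h[k].
  h[0] = 1 + 1/8·h[0] + 1/4·h[1] + 1/8·h[2] + 1/4·h[4] + 1/8·h[5]
  h[1] = 1 + 1/8·h[0] + 3/8·h[1] + 1/8·h[2] + 1/8·h[4] + 1/8·h[5]
  h[2] = 1 + 1/8·h[0] + 1/4·h[1] + 1/8·h[2] + 1/8·h[4] + 1/4·h[5]
  h[4] = 1 + 1/8·h[0] + 1/8·h[1] + 1/8·h[2] + 1/8·h[4] + 1/4·h[5]
  h[5] = 1 + 1/8·h[0] + 1/8·h[1] + 1/8·h[2] + 1/4·h[4] + 1/4·h[5]
Solving the 5×5 linear system over states ≠ 3 gives exactly h = [433/64, 55/8, 439/64, 0, 6, 27/4] (h[3] = 0 is the target).

h = [6.7656, 6.8750, 6.8594, 0.0000, 6.0000, 6.7500]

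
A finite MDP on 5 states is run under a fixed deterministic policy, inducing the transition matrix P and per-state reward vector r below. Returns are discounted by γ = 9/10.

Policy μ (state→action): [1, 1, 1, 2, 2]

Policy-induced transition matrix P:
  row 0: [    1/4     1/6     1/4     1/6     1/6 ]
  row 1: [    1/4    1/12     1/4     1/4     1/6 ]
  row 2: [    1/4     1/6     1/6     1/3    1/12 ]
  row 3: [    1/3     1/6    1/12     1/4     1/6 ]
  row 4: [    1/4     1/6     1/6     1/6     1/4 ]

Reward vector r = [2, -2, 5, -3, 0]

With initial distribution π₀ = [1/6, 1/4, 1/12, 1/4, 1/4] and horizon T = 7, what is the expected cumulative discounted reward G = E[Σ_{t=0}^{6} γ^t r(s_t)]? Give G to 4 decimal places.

G = 1.4575

t=0: π = [0.1667, 0.2500, 0.0833, 0.2500, 0.2500], E[r] = -0.5000, γ^t·E[r] = -0.500000, running G = -0.500000
t=1: π = [0.2708, 0.1458, 0.1806, 0.2222, 0.1806], E[r] = 0.4861, γ^t·E[r] = 0.437500, running G = -0.062500
t=2: π = [0.2685, 0.1545, 0.1829, 0.2274, 0.1667], E[r] = 0.4601, γ^t·E[r] = 0.372656, running G = 0.310156
t=3: π = [0.2690, 0.1538, 0.1830, 0.2290, 0.1653], E[r] = 0.4582, γ^t·E[r] = 0.334055, running G = 0.644211
t=4: π = [0.2691, 0.1539, 0.1828, 0.2291, 0.1652], E[r] = 0.4574, γ^t·E[r] = 0.300072, running G = 0.944283
t=5: π = [0.2691, 0.1538, 0.1828, 0.2290, 0.1652], E[r] = 0.4575, γ^t·E[r] = 0.270128, running G = 1.214411
t=6: π = [0.2691, 0.1538, 0.1828, 0.2290, 0.1652], E[r] = 0.4575, γ^t·E[r] = 0.243117, running G = 1.457528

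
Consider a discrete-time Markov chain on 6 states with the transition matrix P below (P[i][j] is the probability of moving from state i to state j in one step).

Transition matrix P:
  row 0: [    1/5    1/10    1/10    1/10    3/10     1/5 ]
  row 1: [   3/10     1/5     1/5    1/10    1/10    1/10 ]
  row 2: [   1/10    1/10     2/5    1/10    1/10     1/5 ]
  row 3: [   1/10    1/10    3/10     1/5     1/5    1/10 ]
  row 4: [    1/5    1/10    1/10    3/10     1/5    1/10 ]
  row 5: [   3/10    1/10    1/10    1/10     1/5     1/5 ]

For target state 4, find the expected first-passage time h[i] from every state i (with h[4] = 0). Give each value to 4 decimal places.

h = [4.7440, 5.8961, 6.0994, 5.5196, 0.0000, 5.2184]

First-step conditioning: h[4] = 0; for i ≠ 4, h[i] = 1 + Σ_k P[i][k]·h[k].
  h[0] = 1 + 1/5·h[0] + 1/10·h[1] + 1/10·h[2] + 1/10·h[3] + 1/5·h[5]
  h[1] = 1 + 3/10·h[0] + 1/5·h[1] + 1/5·h[2] + 1/10·h[3] + 1/10·h[5]
  h[2] = 1 + 1/10·h[0] + 1/10·h[1] + 2/5·h[2] + 1/10·h[3] + 1/5·h[5]
  h[3] = 1 + 1/10·h[0] + 1/10·h[1] + 3/10·h[2] + 1/5·h[3] + 1/10·h[5]
  h[5] = 1 + 3/10·h[0] + 1/10·h[1] + 1/10·h[2] + 1/10·h[3] + 1/5·h[5]
Solving the 5×5 linear system over states ≠ 4 gives exactly h = [1575/332, 3915/664, 2025/332, 3665/664, 0, 3465/664] (h[4] = 0 is the target).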